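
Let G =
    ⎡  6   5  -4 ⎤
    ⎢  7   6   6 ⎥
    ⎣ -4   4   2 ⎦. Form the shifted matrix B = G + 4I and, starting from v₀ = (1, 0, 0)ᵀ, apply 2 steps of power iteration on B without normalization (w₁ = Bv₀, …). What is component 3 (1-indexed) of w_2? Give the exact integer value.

B = G + 4I has rows (10, 5, -4); (7, 10, 6); (-4, 4, 6)
w1 = Bv₀ = (10, 7, -4)
w2 = Bw1 = (151, 116, -36)
Requested component of w2: -36

-36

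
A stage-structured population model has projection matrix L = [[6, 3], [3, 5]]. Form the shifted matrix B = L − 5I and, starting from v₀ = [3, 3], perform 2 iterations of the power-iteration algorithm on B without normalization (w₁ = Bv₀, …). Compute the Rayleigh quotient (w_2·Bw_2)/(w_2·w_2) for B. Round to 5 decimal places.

B = L − 5I has rows (1, 3); (3, 0)
w1 = Bv₀ = (1·3 + 3·3; 3·3 + 0·3) = (12, 9)
w2 = Bw1 = (1·12 + 3·9; 3·12 + 0·9) = (39, 36)
Bw2 = (147, 117)
w2·Bw2 = 9945; w2·w2 = 2817; μ ≈ 9945/2817 = 3.53035

3.53035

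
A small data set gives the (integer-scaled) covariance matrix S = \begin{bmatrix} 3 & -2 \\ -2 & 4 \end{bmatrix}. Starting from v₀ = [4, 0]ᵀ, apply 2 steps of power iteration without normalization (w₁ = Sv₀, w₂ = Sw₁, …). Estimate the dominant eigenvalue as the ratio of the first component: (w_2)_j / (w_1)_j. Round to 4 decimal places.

w1 = Sv₀ = (3·4 + (-2)·0; (-2)·4 + 4·0) = (12, -8)
w2 = Sw1 = (3·12 + (-2)·(-8); (-2)·12 + 4·(-8)) = (52, -56)
Ratio at component: 52 / 12 = 4.3333

4.3333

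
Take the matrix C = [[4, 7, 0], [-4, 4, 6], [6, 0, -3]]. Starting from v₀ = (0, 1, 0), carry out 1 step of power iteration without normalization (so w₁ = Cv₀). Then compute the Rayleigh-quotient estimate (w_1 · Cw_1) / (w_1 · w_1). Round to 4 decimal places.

λ ≈ 5.2923

w1 = Cv₀ = (4·0 + 7·1 + 0·0; (-4)·0 + 4·1 + 6·0; 6·0 + 0·1 + (-3)·0) = (7, 4, 0)
Cw1 = (56, -12, 42)
w1·Cw1 = 7·56 + 4·(-12) + 0·42 = 344; w1·w1 = 7·7 + 4·4 + 0·0 = 65
λ ≈ 344/65 = 5.2923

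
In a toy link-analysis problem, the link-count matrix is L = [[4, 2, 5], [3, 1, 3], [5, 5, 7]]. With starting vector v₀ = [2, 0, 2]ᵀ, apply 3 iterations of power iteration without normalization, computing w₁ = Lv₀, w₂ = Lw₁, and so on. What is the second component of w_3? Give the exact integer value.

1740

w1 = Lv₀ = (4·2 + 2·0 + 5·2; 3·2 + 1·0 + 3·2; 5·2 + 5·0 + 7·2) = (18, 12, 24)
w2 = Lw1 = (4·18 + 2·12 + 5·24; 3·18 + 1·12 + 3·24; 5·18 + 5·12 + 7·24) = (216, 138, 318)
w3 = Lw2 = (2730, 1740, 3996)
The requested component of w3 is 1740.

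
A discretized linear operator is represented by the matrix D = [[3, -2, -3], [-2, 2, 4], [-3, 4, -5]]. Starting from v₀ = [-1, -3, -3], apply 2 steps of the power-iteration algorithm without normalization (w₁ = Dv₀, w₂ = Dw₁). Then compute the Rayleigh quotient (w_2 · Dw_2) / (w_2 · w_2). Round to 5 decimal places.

λ ≈ 0.18253

w1 = Dv₀ = (3·(-1) + (-2)·(-3) + (-3)·(-3); (-2)·(-1) + 2·(-3) + 4·(-3); (-3)·(-1) + 4·(-3) + (-5)·(-3)) = (12, -16, 6)
w2 = Dw1 = (3·12 + (-2)·(-16) + (-3)·6; (-2)·12 + 2·(-16) + 4·6; (-3)·12 + 4·(-16) + (-5)·6) = (50, -32, -130)
Dw2 = (604, -684, 372)
w2·Dw2 = 50·604 + (-32)·(-684) + (-130)·372 = 3728; w2·w2 = 50·50 + (-32)·(-32) + (-130)·(-130) = 20424
λ ≈ 3728/20424 = 0.18253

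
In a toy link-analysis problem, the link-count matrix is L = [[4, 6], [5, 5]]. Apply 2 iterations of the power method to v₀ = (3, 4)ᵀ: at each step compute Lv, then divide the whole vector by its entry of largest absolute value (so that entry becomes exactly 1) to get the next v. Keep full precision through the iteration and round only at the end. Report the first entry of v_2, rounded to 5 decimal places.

Lv0 = (36.000000, 35.000000); divide by 36.000000 → v1 = (1.000000, 0.972222)
Lv1 = (9.833333, 9.861111); divide by 9.861111 → v2 = (0.997183, 1.000000)
Requested entry of v2: 354/355 = 0.99718

0.99718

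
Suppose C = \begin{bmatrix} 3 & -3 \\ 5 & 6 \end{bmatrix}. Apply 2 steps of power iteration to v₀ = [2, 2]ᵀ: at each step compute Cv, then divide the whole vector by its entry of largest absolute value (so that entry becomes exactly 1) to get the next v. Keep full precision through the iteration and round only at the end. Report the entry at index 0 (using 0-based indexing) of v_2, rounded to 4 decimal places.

-0.5000

Cv0 = (0.00000, 22.00000); divide by 22.00000 → v1 = (0.00000, 1.00000)
Cv1 = (-3.00000, 6.00000); divide by 6.00000 → v2 = (-0.50000, 1.00000)
Requested entry of v2: -66/132 = -0.5000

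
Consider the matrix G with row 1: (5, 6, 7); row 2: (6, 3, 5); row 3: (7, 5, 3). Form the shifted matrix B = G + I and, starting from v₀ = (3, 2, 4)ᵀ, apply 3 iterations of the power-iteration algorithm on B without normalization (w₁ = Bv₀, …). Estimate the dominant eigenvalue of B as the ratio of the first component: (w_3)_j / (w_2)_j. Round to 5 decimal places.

B = G + I has rows (6, 6, 7); (6, 4, 5); (7, 5, 4)
w1 = Bv₀ = (6·3 + 6·2 + 7·4; 6·3 + 4·2 + 5·4; 7·3 + 5·2 + 4·4) = (58, 46, 47)
w2 = Bw1 = (6·58 + 6·46 + 7·47; 6·58 + 4·46 + 5·47; 7·58 + 5·46 + 4·47) = (953, 767, 824)
w3 = Bw2 = (16088, 12906, 13802)
Ratio: 16088/953 = 16.88143

16.88143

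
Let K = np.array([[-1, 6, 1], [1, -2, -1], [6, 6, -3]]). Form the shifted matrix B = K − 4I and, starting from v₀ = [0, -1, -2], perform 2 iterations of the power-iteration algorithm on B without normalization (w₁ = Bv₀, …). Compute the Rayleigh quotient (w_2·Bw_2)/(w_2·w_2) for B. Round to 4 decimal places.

μ ≈ -9.4436

B = K − 4I has rows (-5, 6, 1); (1, -6, -1); (6, 6, -7)
w1 = Bv₀ = ((-5)·0 + 6·(-1) + 1·(-2); 1·0 + (-6)·(-1) + (-1)·(-2); 6·0 + 6·(-1) + (-7)·(-2)) = (-8, 8, 8)
w2 = Bw1 = ((-5)·(-8) + 6·8 + 1·8; 1·(-8) + (-6)·8 + (-1)·8; 6·(-8) + 6·8 + (-7)·8) = (96, -64, -56)
Bw2 = (-920, 536, 584)
w2·Bw2 = -155328; w2·w2 = 16448; μ ≈ -155328/16448 = -9.4436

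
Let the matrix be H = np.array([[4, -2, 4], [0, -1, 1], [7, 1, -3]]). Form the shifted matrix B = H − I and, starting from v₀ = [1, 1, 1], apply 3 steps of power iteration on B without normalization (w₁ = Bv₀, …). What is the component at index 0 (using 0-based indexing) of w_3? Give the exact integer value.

159

B = H − I has rows (3, -2, 4); (0, -2, 1); (7, 1, -4)
w1 = Bv₀ = (5, -1, 4)
w2 = Bw1 = (33, 6, 18)
w3 = Bw2 = (159, 6, 165)
Requested component of w3: 159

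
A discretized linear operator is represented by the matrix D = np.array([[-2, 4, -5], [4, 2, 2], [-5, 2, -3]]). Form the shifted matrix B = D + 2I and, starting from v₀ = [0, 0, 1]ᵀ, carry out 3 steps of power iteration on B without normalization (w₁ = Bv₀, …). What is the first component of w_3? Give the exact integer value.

B = D + 2I has rows (0, 4, -5); (4, 4, 2); (-5, 2, -1)
w1 = Bv₀ = (0·0 + 4·0 + (-5)·1; 4·0 + 4·0 + 2·1; (-5)·0 + 2·0 + (-1)·1) = (-5, 2, -1)
w2 = Bw1 = (0·(-5) + 4·2 + (-5)·(-1); 4·(-5) + 4·2 + 2·(-1); (-5)·(-5) + 2·2 + (-1)·(-1)) = (13, -14, 30)
w3 = Bw2 = (-206, 56, -123)
Requested component of w3: -206

-206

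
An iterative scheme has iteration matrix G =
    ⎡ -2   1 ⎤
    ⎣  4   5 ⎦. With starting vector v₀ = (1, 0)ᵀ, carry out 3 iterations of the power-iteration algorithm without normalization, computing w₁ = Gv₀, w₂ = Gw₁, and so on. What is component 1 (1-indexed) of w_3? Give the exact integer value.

-4

w1 = Gv₀ = (-2, 4)
w2 = Gw1 = (8, 12)
w3 = Gw2 = (-4, 92)
The requested component of w3 is -4.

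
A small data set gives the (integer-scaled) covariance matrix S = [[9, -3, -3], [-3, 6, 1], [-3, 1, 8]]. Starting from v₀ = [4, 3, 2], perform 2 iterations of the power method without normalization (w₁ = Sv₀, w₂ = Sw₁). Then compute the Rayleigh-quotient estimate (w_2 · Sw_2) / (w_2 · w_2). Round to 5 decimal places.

w1 = Sv₀ = (9·4 + (-3)·3 + (-3)·2; (-3)·4 + 6·3 + 1·2; (-3)·4 + 1·3 + 8·2) = (21, 8, 7)
w2 = Sw1 = (9·21 + (-3)·8 + (-3)·7; (-3)·21 + 6·8 + 1·7; (-3)·21 + 1·8 + 8·7) = (144, -8, 1)
Sw2 = (1317, -479, -432)
w2·Sw2 = 144·1317 + (-8)·(-479) + 1·(-432) = 193048; w2·w2 = 144·144 + (-8)·(-8) + 1·1 = 20801
λ ≈ 193048/20801 = 9.28071

9.28071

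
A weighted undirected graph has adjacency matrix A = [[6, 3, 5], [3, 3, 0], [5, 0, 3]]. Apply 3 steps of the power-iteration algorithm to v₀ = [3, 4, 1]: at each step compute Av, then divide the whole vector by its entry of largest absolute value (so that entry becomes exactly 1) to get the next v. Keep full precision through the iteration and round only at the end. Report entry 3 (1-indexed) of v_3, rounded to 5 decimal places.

Av0 = (35.000000, 21.000000, 18.000000); divide by 35.000000 → v1 = (1.000000, 0.600000, 0.514286)
Av1 = (10.371429, 4.800000, 6.542857); divide by 10.371429 → v2 = (1.000000, 0.462810, 0.630854)
Av2 = (10.542700, 4.388430, 6.892562); divide by 10.542700 → v3 = (1.000000, 0.416253, 0.653776)
Requested entry of v3: 2502/3827 = 0.65378

0.65378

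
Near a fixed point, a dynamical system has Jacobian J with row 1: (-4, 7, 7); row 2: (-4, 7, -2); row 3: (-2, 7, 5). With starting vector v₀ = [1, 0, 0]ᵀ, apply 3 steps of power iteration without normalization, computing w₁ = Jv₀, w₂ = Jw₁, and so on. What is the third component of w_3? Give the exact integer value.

w1 = Jv₀ = ((-4)·1 + 7·0 + 7·0; (-4)·1 + 7·0 + (-2)·0; (-2)·1 + 7·0 + 5·0) = (-4, -4, -2)
w2 = Jw1 = ((-4)·(-4) + 7·(-4) + 7·(-2); (-4)·(-4) + 7·(-4) + (-2)·(-2); (-2)·(-4) + 7·(-4) + 5·(-2)) = (-26, -8, -30)
w3 = Jw2 = (-162, 108, -154)
The requested component of w3 is -154.

-154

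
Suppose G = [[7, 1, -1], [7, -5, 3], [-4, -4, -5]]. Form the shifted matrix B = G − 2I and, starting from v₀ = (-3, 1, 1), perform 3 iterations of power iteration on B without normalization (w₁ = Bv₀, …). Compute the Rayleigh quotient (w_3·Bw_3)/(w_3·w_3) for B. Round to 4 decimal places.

B = G − 2I has rows (5, 1, -1); (7, -7, 3); (-4, -4, -7)
w1 = Bv₀ = (5·(-3) + 1·1 + (-1)·1; 7·(-3) + (-7)·1 + 3·1; (-4)·(-3) + (-4)·1 + (-7)·1) = (-15, -25, 1)
w2 = Bw1 = (5·(-15) + 1·(-25) + (-1)·1; 7·(-15) + (-7)·(-25) + 3·1; (-4)·(-15) + (-4)·(-25) + (-7)·1) = (-101, 73, 153)
w3 = Bw2 = (-585, -759, -959)
Bw3 = (-2725, -1659, 12089)
w3·Bw3 = -8740045; w3·w3 = 1837987; μ ≈ -8740045/1837987 = -4.7552

μ ≈ -4.7552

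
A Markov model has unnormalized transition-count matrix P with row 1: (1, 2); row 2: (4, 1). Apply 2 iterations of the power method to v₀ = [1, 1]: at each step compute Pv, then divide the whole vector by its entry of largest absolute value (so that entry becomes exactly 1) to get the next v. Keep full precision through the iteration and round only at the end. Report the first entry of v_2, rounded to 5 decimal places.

Pv0 = (3.000000, 5.000000); divide by 5.000000 → v1 = (0.600000, 1.000000)
Pv1 = (2.600000, 3.400000); divide by 3.400000 → v2 = (0.764706, 1.000000)
Requested entry of v2: 13/17 = 0.76471

0.76471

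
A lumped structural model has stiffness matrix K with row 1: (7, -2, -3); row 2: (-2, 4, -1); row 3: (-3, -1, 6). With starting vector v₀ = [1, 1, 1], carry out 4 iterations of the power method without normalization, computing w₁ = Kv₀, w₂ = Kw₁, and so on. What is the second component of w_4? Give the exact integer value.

-176

w1 = Kv₀ = (7·1 + (-2)·1 + (-3)·1; (-2)·1 + 4·1 + (-1)·1; (-3)·1 + (-1)·1 + 6·1) = (2, 1, 2)
w2 = Kw1 = (7·2 + (-2)·1 + (-3)·2; (-2)·2 + 4·1 + (-1)·2; (-3)·2 + (-1)·1 + 6·2) = (6, -2, 5)
w3 = Kw2 = (31, -25, 14)
w4 = Kw3 = (225, -176, 16)
The requested component of w4 is -176.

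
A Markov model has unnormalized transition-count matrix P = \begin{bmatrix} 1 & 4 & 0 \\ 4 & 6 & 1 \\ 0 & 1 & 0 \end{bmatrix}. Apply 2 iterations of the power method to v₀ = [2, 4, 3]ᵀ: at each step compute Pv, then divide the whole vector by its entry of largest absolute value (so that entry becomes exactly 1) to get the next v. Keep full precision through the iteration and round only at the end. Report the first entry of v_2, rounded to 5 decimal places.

Pv0 = (18.000000, 35.000000, 4.000000); divide by 35.000000 → v1 = (0.514286, 1.000000, 0.114286)
Pv1 = (4.514286, 8.171429, 1.000000); divide by 8.171429 → v2 = (0.552448, 1.000000, 0.122378)
Requested entry of v2: 158/286 = 0.55245

0.55245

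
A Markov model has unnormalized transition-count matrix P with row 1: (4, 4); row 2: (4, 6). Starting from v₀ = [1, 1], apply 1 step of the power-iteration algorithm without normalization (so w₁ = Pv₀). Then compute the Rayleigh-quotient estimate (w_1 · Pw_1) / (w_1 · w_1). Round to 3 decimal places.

λ ≈ 9.122

w1 = Pv₀ = (4·1 + 4·1; 4·1 + 6·1) = (8, 10)
Pw1 = (72, 92)
w1·Pw1 = 8·72 + 10·92 = 1496; w1·w1 = 8·8 + 10·10 = 164
λ ≈ 1496/164 = 9.122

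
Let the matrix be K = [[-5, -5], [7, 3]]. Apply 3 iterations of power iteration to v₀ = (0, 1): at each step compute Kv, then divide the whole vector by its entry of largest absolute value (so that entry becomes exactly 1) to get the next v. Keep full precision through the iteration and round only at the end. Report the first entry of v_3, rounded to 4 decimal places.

Kv0 = (-5.00000, 3.00000); divide by -5.00000 → v1 = (1.00000, -0.60000)
Kv1 = (-2.00000, 5.20000); divide by 5.20000 → v2 = (-0.38462, 1.00000)
Kv2 = (-3.07692, 0.30769); divide by -3.07692 → v3 = (1.00000, -0.10000)
Requested entry of v3: 80/80 = 1.0000

1.0000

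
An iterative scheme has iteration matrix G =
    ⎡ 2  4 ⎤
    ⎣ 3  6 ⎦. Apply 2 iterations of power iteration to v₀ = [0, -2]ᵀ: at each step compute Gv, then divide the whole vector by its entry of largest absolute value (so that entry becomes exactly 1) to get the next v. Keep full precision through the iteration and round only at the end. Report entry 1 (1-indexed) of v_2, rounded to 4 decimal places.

0.6667

Gv0 = (-8.00000, -12.00000); divide by -12.00000 → v1 = (0.66667, 1.00000)
Gv1 = (5.33333, 8.00000); divide by 8.00000 → v2 = (0.66667, 1.00000)
Requested entry of v2: -64/-96 = 0.6667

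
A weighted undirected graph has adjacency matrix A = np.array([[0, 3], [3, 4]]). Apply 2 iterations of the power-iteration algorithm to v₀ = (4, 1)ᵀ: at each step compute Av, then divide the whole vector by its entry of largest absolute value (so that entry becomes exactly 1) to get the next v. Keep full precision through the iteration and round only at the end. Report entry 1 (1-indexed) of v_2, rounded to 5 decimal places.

0.65753

Av0 = (3.000000, 16.000000); divide by 16.000000 → v1 = (0.187500, 1.000000)
Av1 = (3.000000, 4.562500); divide by 4.562500 → v2 = (0.657534, 1.000000)
Requested entry of v2: 48/73 = 0.65753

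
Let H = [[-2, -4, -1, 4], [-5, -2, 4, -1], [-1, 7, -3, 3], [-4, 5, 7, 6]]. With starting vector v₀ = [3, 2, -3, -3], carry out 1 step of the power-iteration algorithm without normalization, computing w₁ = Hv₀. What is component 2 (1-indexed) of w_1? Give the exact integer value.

-28

w1 = Hv₀ = (-23, -28, 11, -41)
The requested component of w1 is -28.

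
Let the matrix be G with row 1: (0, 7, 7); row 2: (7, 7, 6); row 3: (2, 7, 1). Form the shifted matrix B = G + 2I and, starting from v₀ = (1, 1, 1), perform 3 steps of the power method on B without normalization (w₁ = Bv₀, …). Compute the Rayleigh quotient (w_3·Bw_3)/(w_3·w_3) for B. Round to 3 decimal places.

μ ≈ 17.492

B = G + 2I has rows (2, 7, 7); (7, 9, 6); (2, 7, 3)
w1 = Bv₀ = (16, 22, 12)
w2 = Bw1 = (270, 382, 222)
w3 = Bw2 = (4768, 6660, 3880)
Bw3 = (83316, 116596, 67796)
w3·Bw3 = 1436828528; w3·w3 = 82143824; μ ≈ 1436828528/82143824 = 17.492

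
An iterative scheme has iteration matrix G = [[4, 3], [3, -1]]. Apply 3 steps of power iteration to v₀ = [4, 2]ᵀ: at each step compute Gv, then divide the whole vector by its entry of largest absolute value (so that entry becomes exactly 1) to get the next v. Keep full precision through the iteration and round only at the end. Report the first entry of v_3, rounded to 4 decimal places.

Gv0 = (22.00000, 10.00000); divide by 22.00000 → v1 = (1.00000, 0.45455)
Gv1 = (5.36364, 2.54545); divide by 5.36364 → v2 = (1.00000, 0.47458)
Gv2 = (5.42373, 2.52542); divide by 5.42373 → v3 = (1.00000, 0.46563)
Requested entry of v3: 640/640 = 1.0000

1.0000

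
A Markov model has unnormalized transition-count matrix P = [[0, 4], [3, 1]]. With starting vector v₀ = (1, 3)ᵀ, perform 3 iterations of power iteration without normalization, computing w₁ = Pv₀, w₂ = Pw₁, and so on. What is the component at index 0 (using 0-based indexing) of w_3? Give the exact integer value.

w1 = Pv₀ = (0·1 + 4·3; 3·1 + 1·3) = (12, 6)
w2 = Pw1 = (0·12 + 4·6; 3·12 + 1·6) = (24, 42)
w3 = Pw2 = (168, 114)
The requested component of w3 is 168.

168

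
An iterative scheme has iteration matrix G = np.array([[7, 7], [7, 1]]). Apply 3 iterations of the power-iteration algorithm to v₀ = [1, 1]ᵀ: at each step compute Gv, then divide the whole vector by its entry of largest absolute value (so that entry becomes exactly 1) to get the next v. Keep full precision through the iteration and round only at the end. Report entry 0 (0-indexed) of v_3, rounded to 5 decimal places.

1.00000

Gv0 = (14.000000, 8.000000); divide by 14.000000 → v1 = (1.000000, 0.571429)
Gv1 = (11.000000, 7.571429); divide by 11.000000 → v2 = (1.000000, 0.688312)
Gv2 = (11.818182, 7.688312); divide by 11.818182 → v3 = (1.000000, 0.650549)
Requested entry of v3: 1820/1820 = 1.00000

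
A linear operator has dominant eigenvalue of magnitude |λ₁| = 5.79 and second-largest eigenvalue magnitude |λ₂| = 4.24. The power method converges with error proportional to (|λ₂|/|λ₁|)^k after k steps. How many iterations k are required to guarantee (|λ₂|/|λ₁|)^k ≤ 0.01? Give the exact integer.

15

|λ₂/λ₁| = 4.24/5.79 = 0.73230
Need k ≥ ln(0.01) / ln(0.73230) = -4.6052 / -0.3116 ≈ 14.781
Smallest integer k satisfying the bound: 15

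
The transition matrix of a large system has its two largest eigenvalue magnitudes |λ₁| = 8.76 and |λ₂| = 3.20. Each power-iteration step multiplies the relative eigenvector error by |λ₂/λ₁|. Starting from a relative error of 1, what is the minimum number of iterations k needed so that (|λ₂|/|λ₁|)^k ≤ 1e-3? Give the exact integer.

|λ₂/λ₁| = 3.20/8.76 = 0.36530
Need k ≥ ln(1e-3) / ln(0.36530) = -6.9078 / -1.0070 ≈ 6.859
Smallest integer k satisfying the bound: 7

7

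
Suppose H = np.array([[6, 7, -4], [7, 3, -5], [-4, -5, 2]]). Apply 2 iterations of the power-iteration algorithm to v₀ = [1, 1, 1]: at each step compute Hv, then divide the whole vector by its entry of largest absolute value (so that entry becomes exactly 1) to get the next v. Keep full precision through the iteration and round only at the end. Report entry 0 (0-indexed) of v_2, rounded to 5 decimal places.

1.00000

Hv0 = (9.000000, 5.000000, -7.000000); divide by 9.000000 → v1 = (1.000000, 0.555556, -0.777778)
Hv1 = (13.000000, 12.555556, -8.333333); divide by 13.000000 → v2 = (1.000000, 0.965812, -0.641026)
Requested entry of v2: 117/117 = 1.00000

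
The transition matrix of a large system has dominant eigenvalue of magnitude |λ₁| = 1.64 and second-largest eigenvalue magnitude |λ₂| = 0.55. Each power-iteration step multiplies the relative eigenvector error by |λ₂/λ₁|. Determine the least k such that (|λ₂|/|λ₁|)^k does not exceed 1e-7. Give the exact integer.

|λ₂/λ₁| = 0.55/1.64 = 0.33537
Need k ≥ ln(1e-7) / ln(0.33537) = -16.1181 / -1.0925 ≈ 14.753
Smallest integer k satisfying the bound: 15

15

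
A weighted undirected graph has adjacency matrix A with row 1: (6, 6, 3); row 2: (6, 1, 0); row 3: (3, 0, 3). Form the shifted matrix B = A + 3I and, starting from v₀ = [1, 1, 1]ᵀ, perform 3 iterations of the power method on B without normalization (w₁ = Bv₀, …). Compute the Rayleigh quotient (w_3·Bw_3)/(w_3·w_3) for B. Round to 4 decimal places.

B = A + 3I has rows (9, 6, 3); (6, 4, 0); (3, 0, 6)
w1 = Bv₀ = (9·1 + 6·1 + 3·1; 6·1 + 4·1 + 0·1; 3·1 + 0·1 + 6·1) = (18, 10, 9)
w2 = Bw1 = (9·18 + 6·10 + 3·9; 6·18 + 4·10 + 0·9; 3·18 + 0·10 + 6·9) = (249, 148, 108)
w3 = Bw2 = (3453, 2086, 1395)
Bw3 = (47778, 29062, 18729)
w3·Bw3 = 251727721; w3·w3 = 18220630; μ ≈ 251727721/18220630 = 13.8155

13.8155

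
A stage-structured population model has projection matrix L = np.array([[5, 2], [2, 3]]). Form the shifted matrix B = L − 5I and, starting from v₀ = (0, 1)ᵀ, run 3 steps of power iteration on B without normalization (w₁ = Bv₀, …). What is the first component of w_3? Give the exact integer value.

16

B = L − 5I has rows (0, 2); (2, -2)
w1 = Bv₀ = (2, -2)
w2 = Bw1 = (-4, 8)
w3 = Bw2 = (16, -24)
Requested component of w3: 16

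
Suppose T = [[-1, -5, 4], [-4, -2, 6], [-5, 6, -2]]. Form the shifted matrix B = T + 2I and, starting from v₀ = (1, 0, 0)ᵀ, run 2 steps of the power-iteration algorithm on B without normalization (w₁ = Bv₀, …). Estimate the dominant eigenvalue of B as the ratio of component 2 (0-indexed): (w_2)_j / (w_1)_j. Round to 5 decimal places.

B = T + 2I has rows (1, -5, 4); (-4, 0, 6); (-5, 6, 0)
w1 = Bv₀ = (1·1 + (-5)·0 + 4·0; (-4)·1 + 0·0 + 6·0; (-5)·1 + 6·0 + 0·0) = (1, -4, -5)
w2 = Bw1 = (1·1 + (-5)·(-4) + 4·(-5); (-4)·1 + 0·(-4) + 6·(-5); (-5)·1 + 6·(-4) + 0·(-5)) = (1, -34, -29)
Ratio: -29/-5 = 5.80000

μ ≈ 5.80000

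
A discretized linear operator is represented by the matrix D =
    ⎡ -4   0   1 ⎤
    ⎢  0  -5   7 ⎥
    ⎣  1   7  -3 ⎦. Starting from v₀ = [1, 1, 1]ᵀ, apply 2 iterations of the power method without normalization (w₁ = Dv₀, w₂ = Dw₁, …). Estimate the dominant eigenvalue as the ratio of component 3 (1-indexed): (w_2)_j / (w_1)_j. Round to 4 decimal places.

-0.8000

w1 = Dv₀ = (-3, 2, 5)
w2 = Dw1 = (17, 25, -4)
Ratio at component: -4 / 5 = -0.8000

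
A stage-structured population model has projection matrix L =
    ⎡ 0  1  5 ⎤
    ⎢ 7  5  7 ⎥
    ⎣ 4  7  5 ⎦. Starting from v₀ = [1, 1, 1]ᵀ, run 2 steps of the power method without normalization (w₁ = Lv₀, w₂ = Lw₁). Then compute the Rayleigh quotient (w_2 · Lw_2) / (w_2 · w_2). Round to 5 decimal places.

w1 = Lv₀ = (6, 19, 16)
w2 = Lw1 = (99, 249, 237)
Lw2 = (1434, 3597, 3324)
w2·Lw2 = 99·1434 + 249·3597 + 237·3324 = 1825407; w2·w2 = 99·99 + 249·249 + 237·237 = 127971
λ ≈ 1825407/127971 = 14.26422

14.26422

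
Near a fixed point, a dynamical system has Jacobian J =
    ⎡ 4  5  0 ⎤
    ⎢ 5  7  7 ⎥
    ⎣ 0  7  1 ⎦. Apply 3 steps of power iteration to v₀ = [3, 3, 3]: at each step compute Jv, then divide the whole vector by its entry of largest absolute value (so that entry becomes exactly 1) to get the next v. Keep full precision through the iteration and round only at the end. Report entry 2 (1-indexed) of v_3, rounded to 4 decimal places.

Jv0 = (27.00000, 57.00000, 24.00000); divide by 57.00000 → v1 = (0.47368, 1.00000, 0.42105)
Jv1 = (6.89474, 12.31579, 7.42105); divide by 12.31579 → v2 = (0.55983, 1.00000, 0.60256)
Jv2 = (7.23932, 14.01709, 7.60256); divide by 14.01709 → v3 = (0.51646, 1.00000, 0.54238)
Requested entry of v3: 9840/9840 = 1.0000

1.0000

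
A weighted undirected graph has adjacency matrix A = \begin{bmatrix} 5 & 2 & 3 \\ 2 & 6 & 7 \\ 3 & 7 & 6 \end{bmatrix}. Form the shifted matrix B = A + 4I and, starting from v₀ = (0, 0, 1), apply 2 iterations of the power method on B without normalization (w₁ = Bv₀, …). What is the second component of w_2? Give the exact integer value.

B = A + 4I has rows (9, 2, 3); (2, 10, 7); (3, 7, 10)
w1 = Bv₀ = (9·0 + 2·0 + 3·1; 2·0 + 10·0 + 7·1; 3·0 + 7·0 + 10·1) = (3, 7, 10)
w2 = Bw1 = (9·3 + 2·7 + 3·10; 2·3 + 10·7 + 7·10; 3·3 + 7·7 + 10·10) = (71, 146, 158)
Requested component of w2: 146

146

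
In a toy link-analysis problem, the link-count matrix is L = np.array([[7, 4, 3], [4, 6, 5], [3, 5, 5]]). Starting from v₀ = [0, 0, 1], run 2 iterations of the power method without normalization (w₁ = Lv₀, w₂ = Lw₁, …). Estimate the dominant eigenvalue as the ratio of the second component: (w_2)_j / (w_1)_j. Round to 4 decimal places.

13.4000

w1 = Lv₀ = (7·0 + 4·0 + 3·1; 4·0 + 6·0 + 5·1; 3·0 + 5·0 + 5·1) = (3, 5, 5)
w2 = Lw1 = (7·3 + 4·5 + 3·5; 4·3 + 6·5 + 5·5; 3·3 + 5·5 + 5·5) = (56, 67, 59)
Ratio at component: 67 / 5 = 13.4000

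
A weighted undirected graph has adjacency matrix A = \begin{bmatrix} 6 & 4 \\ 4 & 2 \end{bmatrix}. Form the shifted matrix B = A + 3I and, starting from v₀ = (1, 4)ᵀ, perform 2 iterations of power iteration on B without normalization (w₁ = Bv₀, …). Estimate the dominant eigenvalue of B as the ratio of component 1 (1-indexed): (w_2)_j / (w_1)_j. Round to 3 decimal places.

B = A + 3I has rows (9, 4); (4, 5)
w1 = Bv₀ = (9·1 + 4·4; 4·1 + 5·4) = (25, 24)
w2 = Bw1 = (9·25 + 4·24; 4·25 + 5·24) = (321, 220)
Ratio: 321/25 = 12.840

12.840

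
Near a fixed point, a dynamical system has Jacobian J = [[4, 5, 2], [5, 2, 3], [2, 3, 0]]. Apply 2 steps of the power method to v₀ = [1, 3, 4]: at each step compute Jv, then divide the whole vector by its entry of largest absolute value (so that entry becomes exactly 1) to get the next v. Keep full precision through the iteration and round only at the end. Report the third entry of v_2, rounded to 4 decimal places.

0.5020

Jv0 = (27.00000, 23.00000, 11.00000); divide by 27.00000 → v1 = (1.00000, 0.85185, 0.40741)
Jv1 = (9.07407, 7.92593, 4.55556); divide by 9.07407 → v2 = (1.00000, 0.87347, 0.50204)
Requested entry of v2: 123/245 = 0.5020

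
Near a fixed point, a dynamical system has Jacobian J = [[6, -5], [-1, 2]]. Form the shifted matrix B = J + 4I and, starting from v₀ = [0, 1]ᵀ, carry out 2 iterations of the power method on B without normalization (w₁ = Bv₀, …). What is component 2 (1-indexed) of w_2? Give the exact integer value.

41

B = J + 4I has rows (10, -5); (-1, 6)
w1 = Bv₀ = (-5, 6)
w2 = Bw1 = (-80, 41)
Requested component of w2: 41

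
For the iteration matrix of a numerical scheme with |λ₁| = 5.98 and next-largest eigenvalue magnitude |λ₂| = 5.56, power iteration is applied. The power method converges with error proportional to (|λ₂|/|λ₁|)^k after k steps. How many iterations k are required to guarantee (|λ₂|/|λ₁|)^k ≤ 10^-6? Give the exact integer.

|λ₂/λ₁| = 5.56/5.98 = 0.92977
Need k ≥ ln(10^-6) / ln(0.92977) = -13.8155 / -0.0728 ≈ 189.715
Smallest integer k satisfying the bound: 190

190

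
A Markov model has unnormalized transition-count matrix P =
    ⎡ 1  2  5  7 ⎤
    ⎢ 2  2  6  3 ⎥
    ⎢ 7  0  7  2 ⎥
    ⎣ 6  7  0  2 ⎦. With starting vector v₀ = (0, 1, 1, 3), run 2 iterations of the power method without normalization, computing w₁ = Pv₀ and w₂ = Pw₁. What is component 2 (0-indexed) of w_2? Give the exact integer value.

w1 = Pv₀ = (1·0 + 2·1 + 5·1 + 7·3; 2·0 + 2·1 + 6·1 + 3·3; 7·0 + 0·1 + 7·1 + 2·3; 6·0 + 7·1 + 0·1 + 2·3) = (28, 17, 13, 13)
w2 = Pw1 = (1·28 + 2·17 + 5·13 + 7·13; 2·28 + 2·17 + 6·13 + 3·13; 7·28 + 0·17 + 7·13 + 2·13; 6·28 + 7·17 + 0·13 + 2·13) = (218, 207, 313, 313)
The requested component of w2 is 313.

313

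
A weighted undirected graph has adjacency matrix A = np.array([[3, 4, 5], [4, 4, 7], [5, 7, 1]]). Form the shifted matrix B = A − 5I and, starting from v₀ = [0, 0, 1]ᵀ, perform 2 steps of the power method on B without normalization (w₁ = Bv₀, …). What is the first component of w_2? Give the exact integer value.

-2

B = A − 5I has rows (-2, 4, 5); (4, -1, 7); (5, 7, -4)
w1 = Bv₀ = ((-2)·0 + 4·0 + 5·1; 4·0 + (-1)·0 + 7·1; 5·0 + 7·0 + (-4)·1) = (5, 7, -4)
w2 = Bw1 = ((-2)·5 + 4·7 + 5·(-4); 4·5 + (-1)·7 + 7·(-4); 5·5 + 7·7 + (-4)·(-4)) = (-2, -15, 90)
Requested component of w2: -2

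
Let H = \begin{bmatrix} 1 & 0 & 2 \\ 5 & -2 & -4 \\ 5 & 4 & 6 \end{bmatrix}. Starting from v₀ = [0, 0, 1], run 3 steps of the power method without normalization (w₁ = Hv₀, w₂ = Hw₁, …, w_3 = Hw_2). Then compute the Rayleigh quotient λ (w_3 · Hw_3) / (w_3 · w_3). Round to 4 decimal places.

w1 = Hv₀ = (2, -4, 6)
w2 = Hw1 = (14, -6, 30)
w3 = Hw2 = (74, -38, 226)
Hw3 = (526, -458, 1574)
w3·Hw3 = 74·526 + (-38)·(-458) + 226·1574 = 412052; w3·w3 = 74·74 + (-38)·(-38) + 226·226 = 57996
λ ≈ 412052/57996 = 7.1048

λ ≈ 7.1048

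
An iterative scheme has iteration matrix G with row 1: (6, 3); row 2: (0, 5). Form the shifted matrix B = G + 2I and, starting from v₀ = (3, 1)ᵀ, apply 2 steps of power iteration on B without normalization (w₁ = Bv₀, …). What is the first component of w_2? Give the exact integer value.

B = G + 2I has rows (8, 3); (0, 7)
w1 = Bv₀ = (8·3 + 3·1; 0·3 + 7·1) = (27, 7)
w2 = Bw1 = (8·27 + 3·7; 0·27 + 7·7) = (237, 49)
Requested component of w2: 237

237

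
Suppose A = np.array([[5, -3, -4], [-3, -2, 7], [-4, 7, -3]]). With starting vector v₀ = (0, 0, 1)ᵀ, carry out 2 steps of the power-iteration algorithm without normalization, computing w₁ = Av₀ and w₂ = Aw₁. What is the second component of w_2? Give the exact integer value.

w1 = Av₀ = (-4, 7, -3)
w2 = Aw1 = (-29, -23, 74)
The requested component of w2 is -23.

-23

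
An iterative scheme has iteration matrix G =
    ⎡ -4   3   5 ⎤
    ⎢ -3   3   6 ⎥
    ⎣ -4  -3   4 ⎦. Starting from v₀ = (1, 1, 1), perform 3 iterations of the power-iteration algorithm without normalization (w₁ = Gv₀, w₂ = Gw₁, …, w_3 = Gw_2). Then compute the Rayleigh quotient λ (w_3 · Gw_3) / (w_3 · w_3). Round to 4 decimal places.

λ ≈ 1.3620

w1 = Gv₀ = (4, 6, -3)
w2 = Gw1 = (-13, -12, -46)
w3 = Gw2 = (-214, -273, -96)
Gw3 = (-443, -753, 1291)
w3·Gw3 = (-214)·(-443) + (-273)·(-753) + (-96)·1291 = 176435; w3·w3 = (-214)·(-214) + (-273)·(-273) + (-96)·(-96) = 129541
λ ≈ 176435/129541 = 1.3620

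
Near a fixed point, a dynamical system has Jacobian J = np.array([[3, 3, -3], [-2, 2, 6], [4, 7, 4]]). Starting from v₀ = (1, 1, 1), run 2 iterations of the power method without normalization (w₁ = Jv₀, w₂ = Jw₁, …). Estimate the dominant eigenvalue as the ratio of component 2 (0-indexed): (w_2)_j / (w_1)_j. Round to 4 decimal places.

7.6000

w1 = Jv₀ = (3·1 + 3·1 + (-3)·1; (-2)·1 + 2·1 + 6·1; 4·1 + 7·1 + 4·1) = (3, 6, 15)
w2 = Jw1 = (3·3 + 3·6 + (-3)·15; (-2)·3 + 2·6 + 6·15; 4·3 + 7·6 + 4·15) = (-18, 96, 114)
Ratio at component: 114 / 15 = 7.6000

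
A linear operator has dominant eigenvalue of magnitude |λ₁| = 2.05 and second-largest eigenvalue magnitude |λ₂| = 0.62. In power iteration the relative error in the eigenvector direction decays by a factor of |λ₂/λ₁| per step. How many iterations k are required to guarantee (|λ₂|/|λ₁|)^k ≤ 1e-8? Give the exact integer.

16

|λ₂/λ₁| = 0.62/2.05 = 0.30244
Need k ≥ ln(1e-8) / ln(0.30244) = -18.4207 / -1.1959 ≈ 15.404
Smallest integer k satisfying the bound: 16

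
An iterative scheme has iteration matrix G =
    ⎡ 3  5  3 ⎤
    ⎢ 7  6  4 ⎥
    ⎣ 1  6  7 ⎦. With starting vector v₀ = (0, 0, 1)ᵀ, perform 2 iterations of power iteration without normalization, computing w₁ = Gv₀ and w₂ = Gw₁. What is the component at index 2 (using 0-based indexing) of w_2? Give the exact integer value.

w1 = Gv₀ = (3·0 + 5·0 + 3·1; 7·0 + 6·0 + 4·1; 1·0 + 6·0 + 7·1) = (3, 4, 7)
w2 = Gw1 = (3·3 + 5·4 + 3·7; 7·3 + 6·4 + 4·7; 1·3 + 6·4 + 7·7) = (50, 73, 76)
The requested component of w2 is 76.

76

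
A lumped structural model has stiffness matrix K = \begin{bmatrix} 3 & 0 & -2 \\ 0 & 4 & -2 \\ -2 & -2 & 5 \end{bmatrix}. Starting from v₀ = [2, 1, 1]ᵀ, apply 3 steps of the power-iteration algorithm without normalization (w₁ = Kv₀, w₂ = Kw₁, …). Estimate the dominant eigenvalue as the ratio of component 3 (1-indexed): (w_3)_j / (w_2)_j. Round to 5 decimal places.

7.82353

w1 = Kv₀ = (3·2 + 0·1 + (-2)·1; 0·2 + 4·1 + (-2)·1; (-2)·2 + (-2)·1 + 5·1) = (4, 2, -1)
w2 = Kw1 = (3·4 + 0·2 + (-2)·(-1); 0·4 + 4·2 + (-2)·(-1); (-2)·4 + (-2)·2 + 5·(-1)) = (14, 10, -17)
w3 = Kw2 = (76, 74, -133)
Ratio at component: -133 / -17 = 7.82353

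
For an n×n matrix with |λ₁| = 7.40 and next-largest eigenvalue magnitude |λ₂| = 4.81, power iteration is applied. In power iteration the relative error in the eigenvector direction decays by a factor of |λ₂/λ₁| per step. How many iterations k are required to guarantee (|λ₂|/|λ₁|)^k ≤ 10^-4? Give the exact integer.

22

|λ₂/λ₁| = 4.81/7.40 = 0.65000
Need k ≥ ln(10^-4) / ln(0.65000) = -9.2103 / -0.4308 ≈ 21.380
Smallest integer k satisfying the bound: 22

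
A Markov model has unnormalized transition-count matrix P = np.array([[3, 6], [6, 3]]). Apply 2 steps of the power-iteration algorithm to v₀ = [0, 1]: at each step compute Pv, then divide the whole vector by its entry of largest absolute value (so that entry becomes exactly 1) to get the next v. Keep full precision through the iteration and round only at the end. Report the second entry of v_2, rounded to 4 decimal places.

Pv0 = (6.00000, 3.00000); divide by 6.00000 → v1 = (1.00000, 0.50000)
Pv1 = (6.00000, 7.50000); divide by 7.50000 → v2 = (0.80000, 1.00000)
Requested entry of v2: 45/45 = 1.0000

1.0000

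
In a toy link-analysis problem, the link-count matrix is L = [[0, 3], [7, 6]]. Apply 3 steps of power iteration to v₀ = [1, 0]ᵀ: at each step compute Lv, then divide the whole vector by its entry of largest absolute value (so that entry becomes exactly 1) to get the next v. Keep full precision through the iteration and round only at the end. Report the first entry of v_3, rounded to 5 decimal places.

Lv0 = (0.000000, 7.000000); divide by 7.000000 → v1 = (0.000000, 1.000000)
Lv1 = (3.000000, 6.000000); divide by 6.000000 → v2 = (0.500000, 1.000000)
Lv2 = (3.000000, 9.500000); divide by 9.500000 → v3 = (0.315789, 1.000000)
Requested entry of v3: 126/399 = 0.31579

0.31579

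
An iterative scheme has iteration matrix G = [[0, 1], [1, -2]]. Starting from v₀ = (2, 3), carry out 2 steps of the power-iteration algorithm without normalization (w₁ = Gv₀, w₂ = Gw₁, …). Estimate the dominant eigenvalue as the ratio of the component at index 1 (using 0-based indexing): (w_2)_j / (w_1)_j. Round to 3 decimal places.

w1 = Gv₀ = (0·2 + 1·3; 1·2 + (-2)·3) = (3, -4)
w2 = Gw1 = (0·3 + 1·(-4); 1·3 + (-2)·(-4)) = (-4, 11)
Ratio at component: 11 / -4 = -2.750

-2.750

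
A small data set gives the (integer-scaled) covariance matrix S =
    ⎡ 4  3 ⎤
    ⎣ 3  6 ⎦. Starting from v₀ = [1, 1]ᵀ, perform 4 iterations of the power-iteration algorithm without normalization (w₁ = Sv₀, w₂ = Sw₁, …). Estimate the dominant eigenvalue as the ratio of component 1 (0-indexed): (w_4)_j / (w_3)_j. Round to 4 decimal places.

w1 = Sv₀ = (7, 9)
w2 = Sw1 = (55, 75)
w3 = Sw2 = (445, 615)
w4 = Sw3 = (3625, 5025)
Ratio at component: 5025 / 615 = 8.1707

λ ≈ 8.1707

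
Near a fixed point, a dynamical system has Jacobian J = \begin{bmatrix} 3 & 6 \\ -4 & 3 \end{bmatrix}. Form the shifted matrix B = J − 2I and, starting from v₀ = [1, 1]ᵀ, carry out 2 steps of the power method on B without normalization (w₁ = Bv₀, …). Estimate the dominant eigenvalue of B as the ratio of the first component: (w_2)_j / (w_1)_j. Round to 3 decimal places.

μ ≈ -1.571

B = J − 2I has rows (1, 6); (-4, 1)
w1 = Bv₀ = (1·1 + 6·1; (-4)·1 + 1·1) = (7, -3)
w2 = Bw1 = (1·7 + 6·(-3); (-4)·7 + 1·(-3)) = (-11, -31)
Ratio: -11/7 = -1.571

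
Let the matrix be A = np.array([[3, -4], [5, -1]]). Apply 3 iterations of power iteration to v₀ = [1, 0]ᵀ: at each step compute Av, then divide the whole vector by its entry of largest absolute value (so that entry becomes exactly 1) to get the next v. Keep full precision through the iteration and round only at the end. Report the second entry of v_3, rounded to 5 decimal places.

0.89041

Av0 = (3.000000, 5.000000); divide by 5.000000 → v1 = (0.600000, 1.000000)
Av1 = (-2.200000, 2.000000); divide by -2.200000 → v2 = (1.000000, -0.909091)
Av2 = (6.636364, 5.909091); divide by 6.636364 → v3 = (1.000000, 0.890411)
Requested entry of v3: -65/-73 = 0.89041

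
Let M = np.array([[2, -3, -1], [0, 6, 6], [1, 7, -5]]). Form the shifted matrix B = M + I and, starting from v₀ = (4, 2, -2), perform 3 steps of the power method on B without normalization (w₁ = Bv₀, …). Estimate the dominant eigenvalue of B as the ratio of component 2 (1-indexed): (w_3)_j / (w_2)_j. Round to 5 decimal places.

B = M + I has rows (3, -3, -1); (0, 7, 6); (1, 7, -4)
w1 = Bv₀ = (8, 2, 26)
w2 = Bw1 = (-8, 170, -82)
w3 = Bw2 = (-452, 698, 1510)
Ratio: 698/170 = 4.10588

μ ≈ 4.10588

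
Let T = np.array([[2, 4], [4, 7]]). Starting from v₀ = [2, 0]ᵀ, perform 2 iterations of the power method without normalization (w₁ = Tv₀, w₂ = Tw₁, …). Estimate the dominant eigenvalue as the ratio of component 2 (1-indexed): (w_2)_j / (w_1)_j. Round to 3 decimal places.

λ ≈ 9.000

w1 = Tv₀ = (2·2 + 4·0; 4·2 + 7·0) = (4, 8)
w2 = Tw1 = (2·4 + 4·8; 4·4 + 7·8) = (40, 72)
Ratio at component: 72 / 8 = 9.000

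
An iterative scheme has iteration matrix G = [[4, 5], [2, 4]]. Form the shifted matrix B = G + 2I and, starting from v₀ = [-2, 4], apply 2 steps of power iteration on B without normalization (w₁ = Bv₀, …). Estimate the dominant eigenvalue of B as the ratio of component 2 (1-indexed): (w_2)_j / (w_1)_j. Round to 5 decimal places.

6.80000

B = G + 2I has rows (6, 5); (2, 6)
w1 = Bv₀ = (6·(-2) + 5·4; 2·(-2) + 6·4) = (8, 20)
w2 = Bw1 = (6·8 + 5·20; 2·8 + 6·20) = (148, 136)
Ratio: 136/20 = 6.80000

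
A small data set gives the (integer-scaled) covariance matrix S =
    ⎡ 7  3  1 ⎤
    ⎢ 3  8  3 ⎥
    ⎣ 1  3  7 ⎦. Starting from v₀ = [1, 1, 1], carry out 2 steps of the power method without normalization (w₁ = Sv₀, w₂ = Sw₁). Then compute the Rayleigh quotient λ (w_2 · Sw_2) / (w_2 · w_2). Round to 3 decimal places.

w1 = Sv₀ = (7·1 + 3·1 + 1·1; 3·1 + 8·1 + 3·1; 1·1 + 3·1 + 7·1) = (11, 14, 11)
w2 = Sw1 = (7·11 + 3·14 + 1·11; 3·11 + 8·14 + 3·11; 1·11 + 3·14 + 7·11) = (130, 178, 130)
Sw2 = (1574, 2204, 1574)
w2·Sw2 = 130·1574 + 178·2204 + 130·1574 = 801552; w2·w2 = 130·130 + 178·178 + 130·130 = 65484
λ ≈ 801552/65484 = 12.240

λ ≈ 12.240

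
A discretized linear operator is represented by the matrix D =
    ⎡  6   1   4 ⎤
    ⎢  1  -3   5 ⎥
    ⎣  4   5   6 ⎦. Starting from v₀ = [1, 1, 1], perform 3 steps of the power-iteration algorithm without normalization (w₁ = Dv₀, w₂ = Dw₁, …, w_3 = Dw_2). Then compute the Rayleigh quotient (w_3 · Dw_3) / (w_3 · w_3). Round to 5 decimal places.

w1 = Dv₀ = (6·1 + 1·1 + 4·1; 1·1 + (-3)·1 + 5·1; 4·1 + 5·1 + 6·1) = (11, 3, 15)
w2 = Dw1 = (6·11 + 1·3 + 4·15; 1·11 + (-3)·3 + 5·15; 4·11 + 5·3 + 6·15) = (129, 77, 149)
w3 = Dw2 = (1447, 643, 1795)
Dw3 = (16505, 8493, 19773)
w3·Dw3 = 1447·16505 + 643·8493 + 1795·19773 = 64836269; w3·w3 = 1447·1447 + 643·643 + 1795·1795 = 5729283
λ ≈ 64836269/5729283 = 11.31665

11.31665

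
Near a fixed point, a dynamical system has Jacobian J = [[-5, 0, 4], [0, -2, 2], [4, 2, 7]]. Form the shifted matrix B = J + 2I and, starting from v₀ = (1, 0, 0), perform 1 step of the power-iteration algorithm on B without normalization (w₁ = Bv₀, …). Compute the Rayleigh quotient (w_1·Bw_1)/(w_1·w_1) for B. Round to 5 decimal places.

μ ≈ 0.84000

B = J + 2I has rows (-3, 0, 4); (0, 0, 2); (4, 2, 9)
w1 = Bv₀ = ((-3)·1 + 0·0 + 4·0; 0·1 + 0·0 + 2·0; 4·1 + 2·0 + 9·0) = (-3, 0, 4)
Bw1 = (25, 8, 24)
w1·Bw1 = 21; w1·w1 = 25; μ ≈ 21/25 = 0.84000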